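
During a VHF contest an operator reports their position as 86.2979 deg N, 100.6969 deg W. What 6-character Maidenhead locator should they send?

DR96ph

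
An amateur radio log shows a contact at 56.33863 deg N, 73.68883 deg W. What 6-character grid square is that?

FO36di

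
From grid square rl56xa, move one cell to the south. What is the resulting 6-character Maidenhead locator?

RL55xx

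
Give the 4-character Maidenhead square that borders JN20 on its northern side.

JN21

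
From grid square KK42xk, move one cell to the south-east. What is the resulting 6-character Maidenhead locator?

Longitude subsquare x = 23; +1 → 24, wraps to 0 = a, carry into square.
Longitude square 4; +1 → 5.
Latitude subsquare k = 10; −1 → 9 = j.

KK52aj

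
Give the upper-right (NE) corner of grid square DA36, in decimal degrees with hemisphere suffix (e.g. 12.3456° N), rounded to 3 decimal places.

83.000° S, 112.000° W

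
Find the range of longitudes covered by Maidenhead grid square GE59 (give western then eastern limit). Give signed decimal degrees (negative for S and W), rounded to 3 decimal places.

Field G=6, E=4: +6·20° lon, +4·10° lat → SW at lon -60°, lat -50°.
Square 5, 9: +5·2° lon, +9·1° lat → SW at lon -50°, lat -41°.
Cell spans 2° lon × 1° lat.
west -50.000, east -48.000.

-50.000, -48.000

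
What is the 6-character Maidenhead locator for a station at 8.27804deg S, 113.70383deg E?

Offset from 180°W / 90°S: lon 293.7038°, lat 81.7220°.
Field: lon ⌊293.7038/20⌋ = 14 → O; lat ⌊81.7220/10⌋ = 8 → I.
Square: lon ⌊13.7038/2⌋ = 6; lat ⌊1.7220/1⌋ = 1.
Subsquare: lon ⌊1.7038/0.0833333⌋ = 20 → u; lat ⌊0.7220/0.0416667⌋ = 17 → r.

OI61ur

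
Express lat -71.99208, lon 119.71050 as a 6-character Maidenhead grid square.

Offset from 180°W / 90°S: lon 299.7105°, lat 18.0079°.
Field (20°×10°, letters A–R): 299.7105/20 → 14 → O, 18.0079/10 → 1 → B; chars OB.
Square (2°×1°, digits 0–9): 19.7105/2 → 9, 8.0079/1 → 8; chars 98.
Subsquare (5′×2.5′, letters a–x): 1.7105/0.0833333 → 20 → u, 0.0079/0.0416667 → 0 → a; chars ua.

OB98ua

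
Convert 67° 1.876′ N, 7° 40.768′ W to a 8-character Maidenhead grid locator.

IP67da87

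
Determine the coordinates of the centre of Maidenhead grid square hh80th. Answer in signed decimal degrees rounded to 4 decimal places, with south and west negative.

-19.6875, -22.3750

Field H=7, H=7: +7·20° lon, +7·10° lat → SW at lon -40°, lat -20°.
Square 8, 0: +8·2° lon, +0·1° lat → SW at lon -24°, lat -20°.
Subsquare t=19, h=7: +19·0.0833333° lon, +7·0.0416667° lat → SW at lon -22.4167°, lat -19.7083°.
Cell spans 0.0833333° lon × 0.0416667° lat. Centre is SW corner plus half of each.
latitude -19.6875, longitude -22.3750.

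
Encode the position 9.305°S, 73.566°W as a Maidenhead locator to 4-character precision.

FI30

Add 180° to longitude and 90° to latitude: 106.43, 80.69.
Field (20°×10°, letters A–R): 106.43/20 → 5 → F, 80.69/10 → 8 → I; chars FI.
Square (2°×1°, digits 0–9): 6.43/2 → 3, 0.69/1 → 0; chars 30.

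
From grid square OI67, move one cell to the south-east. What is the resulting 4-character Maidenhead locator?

OI76

Longitude square 6; +1 → 7.
Latitude square 7; −1 → 6.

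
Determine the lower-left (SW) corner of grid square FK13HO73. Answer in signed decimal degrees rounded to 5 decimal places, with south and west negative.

13.59583, -77.35833

Field F=5, K=10: +5·20° lon, +10·10° lat → SW at lon -80°, lat 10°.
Square 1, 3: +1·2° lon, +3·1° lat → SW at lon -78°, lat 13°.
Subsquare h=7, o=14: +7·0.0833333° lon, +14·0.0416667° lat → SW at lon -77.4167°, lat 13.5833°.
Extended square 7, 3: +7·0.00833333° lon, +3·0.00416667° lat → SW at lon -77.3583°, lat 13.5958°.
latitude 13.59583, longitude -77.35833.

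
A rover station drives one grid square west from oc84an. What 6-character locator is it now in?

OC74xn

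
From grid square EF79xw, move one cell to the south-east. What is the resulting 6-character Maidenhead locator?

Longitude subsquare x = 23; +1 → 24, wraps to 0 = a, carry into square.
Longitude square 7; +1 → 8.
Latitude subsquare w = 22; −1 → 21 = v.

EF89av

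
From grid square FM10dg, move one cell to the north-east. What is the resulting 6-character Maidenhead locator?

Longitude subsquare d = 3; +1 → 4 = e.
Latitude subsquare g = 6; +1 → 7 = h.

FM10eh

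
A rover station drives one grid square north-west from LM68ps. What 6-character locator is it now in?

Longitude subsquare p = 15; −1 → 14 = o.
Latitude subsquare s = 18; +1 → 19 = t.

LM68ot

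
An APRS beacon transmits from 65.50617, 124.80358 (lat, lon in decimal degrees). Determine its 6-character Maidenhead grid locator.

PP25jm

Offset from 180°W / 90°S: lon 304.8036°, lat 155.5062°.
Field: 304.8036/20 → 15 → P, 155.5062/10 → 15 → P; chars PP.
Square: 4.8036/2 → 2, 5.5062/1 → 5; chars 25.
Subsquare: 0.8036/0.0833333 → 9 → j, 0.5062/0.0416667 → 12 → m; chars jm.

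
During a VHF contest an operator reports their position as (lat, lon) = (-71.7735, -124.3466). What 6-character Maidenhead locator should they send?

CB78tf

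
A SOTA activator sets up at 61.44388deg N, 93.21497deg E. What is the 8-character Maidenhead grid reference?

Shift to the Maidenhead origin (180°W, 90°S): lon 273.21497, lat 151.44388.
Field: 273.21497/20 → 13 → N, 151.44388/10 → 15 → P; chars NP.
Square: 13.21497/2 → 6, 1.44388/1 → 1; chars 61.
Subsquare: 1.21497/0.0833333 → 14 → o, 0.44388/0.0416667 → 10 → k; chars ok.
Extended square: 0.04830/0.00833333 → 5, 0.02721/0.00416667 → 6; chars 56.

NP61ok56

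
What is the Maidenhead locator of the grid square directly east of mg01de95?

MG01ee05

Longitude extended square 9; +1 → 10, wraps to 0, carry into subsquare.
Longitude subsquare d = 3; +1 → 4 = e.
The latitude characters are unchanged.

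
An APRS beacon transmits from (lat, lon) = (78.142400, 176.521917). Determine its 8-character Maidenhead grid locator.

RQ88gd24

Add 180° to longitude and 90° to latitude: 356.52192, 168.14240.
Field: lon ⌊356.52192/20⌋ = 17 → R; lat ⌊168.14240/10⌋ = 16 → Q.
Square: lon ⌊16.52192/2⌋ = 8; lat ⌊8.14240/1⌋ = 8.
Subsquare: lon ⌊0.52192/0.0833333⌋ = 6 → g; lat ⌊0.14240/0.0416667⌋ = 3 → d.
Extended square: lon ⌊0.02192/0.00833333⌋ = 2; lat ⌊0.01740/0.00416667⌋ = 4.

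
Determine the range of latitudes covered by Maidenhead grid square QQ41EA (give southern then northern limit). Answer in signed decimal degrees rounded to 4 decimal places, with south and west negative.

Field Q=16, Q=16: +16·20° lon, +16·10° lat → SW at lon 140°, lat 70°.
Square 4, 1: +4·2° lon, +1·1° lat → SW at lon 148°, lat 71°.
Subsquare e=4, a=0: +4·0.0833333° lon, +0·0.0416667° lat → SW at lon 148.333°, lat 71°.
Cell spans 0.0833333° lon × 0.0416667° lat.
south 71.0000, north 71.0417.

71.0000, 71.0417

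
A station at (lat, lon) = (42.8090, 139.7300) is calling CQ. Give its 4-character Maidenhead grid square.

Shift to the Maidenhead origin (180°W, 90°S): lon 319.73, lat 132.81.
Field: 319.73/20 → 15 → P, 132.81/10 → 13 → N; chars PN.
Square: 19.73/2 → 9, 2.81/1 → 2; chars 92.

PN92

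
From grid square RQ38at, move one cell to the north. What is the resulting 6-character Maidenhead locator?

RQ38au

Latitude subsquare t = 19; +1 → 20 = u.
The longitude characters are unchanged.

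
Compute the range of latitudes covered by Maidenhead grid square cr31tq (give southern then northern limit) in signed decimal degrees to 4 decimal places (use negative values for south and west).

Field C=2, R=17: +2·20° lon, +17·10° lat → SW at lon -140°, lat 80°.
Square 3, 1: +3·2° lon, +1·1° lat → SW at lon -134°, lat 81°.
Subsquare t=19, q=16: +19·0.0833333° lon, +16·0.0416667° lat → SW at lon -132.417°, lat 81.6667°.
Cell spans 0.0833333° lon × 0.0416667° lat.
south 81.6667, north 81.7083.

81.6667, 81.7083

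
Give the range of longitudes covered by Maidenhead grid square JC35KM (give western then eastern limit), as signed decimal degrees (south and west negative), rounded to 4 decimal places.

6.8333, 6.9167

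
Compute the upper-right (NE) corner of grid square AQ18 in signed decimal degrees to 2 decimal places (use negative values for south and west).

79.00, -176.00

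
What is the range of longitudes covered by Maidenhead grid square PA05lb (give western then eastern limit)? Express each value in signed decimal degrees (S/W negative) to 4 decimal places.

120.9167, 121.0000

Field P=15, A=0: +15·20° lon, +0·10° lat → SW at lon 120°, lat -90°.
Square 0, 5: +0·2° lon, +5·1° lat → SW at lon 120°, lat -85°.
Subsquare l=11, b=1: +11·0.0833333° lon, +1·0.0416667° lat → SW at lon 120.917°, lat -84.9583°.
Cell spans 0.0833333° lon × 0.0416667° lat.
west 120.9167, east 121.0000.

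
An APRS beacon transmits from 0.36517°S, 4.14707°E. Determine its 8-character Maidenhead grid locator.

JI29bp72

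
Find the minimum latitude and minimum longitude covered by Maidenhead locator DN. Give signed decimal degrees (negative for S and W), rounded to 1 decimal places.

Field D=3, N=13: +3·20° lon, +13·10° lat → SW at lon -120°, lat 40°.
latitude 40.0, longitude -120.0.

40.0, -120.0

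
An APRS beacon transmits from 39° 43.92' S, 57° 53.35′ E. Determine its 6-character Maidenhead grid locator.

LF80wg

Shift to the Maidenhead origin (180°W, 90°S): lon 237.8892, lat 50.2680.
Field: 237.8892/20 → 11 → L, 50.2680/10 → 5 → F; chars LF.
Square: 17.8892/2 → 8, 0.2680/1 → 0; chars 80.
Subsquare: 1.8892/0.0833333 → 22 → w, 0.2680/0.0416667 → 6 → g; chars wg.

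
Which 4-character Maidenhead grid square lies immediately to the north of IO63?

IO64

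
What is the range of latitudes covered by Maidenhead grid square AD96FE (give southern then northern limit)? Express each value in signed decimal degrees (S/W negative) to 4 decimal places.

Field A=0, D=3: +0·20° lon, +3·10° lat → SW at lon -180°, lat -60°.
Square 9, 6: +9·2° lon, +6·1° lat → SW at lon -162°, lat -54°.
Subsquare f=5, e=4: +5·0.0833333° lon, +4·0.0416667° lat → SW at lon -161.583°, lat -53.8333°.
Cell spans 0.0833333° lon × 0.0416667° lat.
south -53.8333, north -53.7917.

-53.8333, -53.7917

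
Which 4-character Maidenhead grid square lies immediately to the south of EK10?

EJ19

Latitude square 0; −1 → -1, wraps to 9, carry into field.
Latitude field K = 10; −1 → 9 = J.
The longitude characters are unchanged.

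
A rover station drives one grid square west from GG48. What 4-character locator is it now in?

GG38

Longitude square 4; −1 → 3.
The latitude characters are unchanged.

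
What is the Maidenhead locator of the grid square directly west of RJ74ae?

Longitude subsquare a = 0; −1 → -1, wraps to 23 = x, carry into square.
Longitude square 7; −1 → 6.
The latitude characters are unchanged.

RJ64xe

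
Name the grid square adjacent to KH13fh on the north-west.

Longitude subsquare f = 5; −1 → 4 = e.
Latitude subsquare h = 7; +1 → 8 = i.

KH13ei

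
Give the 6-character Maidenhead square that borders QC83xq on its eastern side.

Longitude subsquare x = 23; +1 → 24, wraps to 0 = a, carry into square.
Longitude square 8; +1 → 9.
The latitude characters are unchanged.

QC93aq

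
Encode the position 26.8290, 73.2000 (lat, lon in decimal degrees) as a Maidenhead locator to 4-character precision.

ML66

Shift to the Maidenhead origin (180°W, 90°S): lon 253.20, lat 116.83.
Field (20°×10°, letters A–R): 253.20/20 → 12 → M, 116.83/10 → 11 → L; chars ML.
Square (2°×1°, digits 0–9): 13.20/2 → 6, 6.83/1 → 6; chars 66.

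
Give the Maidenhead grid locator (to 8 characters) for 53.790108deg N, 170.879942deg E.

Offset from 180°W / 90°S: lon 350.87994°, lat 143.79011°.
Field: 350.87994/20 → 17 → R, 143.79011/10 → 14 → O; chars RO.
Square: 10.87994/2 → 5, 3.79011/1 → 3; chars 53.
Subsquare: 0.87994/0.0833333 → 10 → k, 0.79011/0.0416667 → 18 → s; chars ks.
Extended square: 0.04661/0.00833333 → 5, 0.04011/0.00416667 → 9; chars 59.

RO53ks59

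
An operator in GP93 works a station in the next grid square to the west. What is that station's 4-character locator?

GP83

Longitude square 9; −1 → 8.
The latitude characters are unchanged.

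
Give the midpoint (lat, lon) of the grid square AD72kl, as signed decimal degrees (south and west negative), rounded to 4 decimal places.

-57.5208, -165.1250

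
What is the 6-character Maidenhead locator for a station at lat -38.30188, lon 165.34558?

Shift to the Maidenhead origin (180°W, 90°S): lon 345.3456, lat 51.6981.
Field (20°×10°, letters A–R): 345.3456/20 → 17 → R, 51.6981/10 → 5 → F; chars RF.
Square (2°×1°, digits 0–9): 5.3456/2 → 2, 1.6981/1 → 1; chars 21.
Subsquare (5′×2.5′, letters a–x): 1.3456/0.0833333 → 16 → q, 0.6981/0.0416667 → 16 → q; chars qq.

RF21qq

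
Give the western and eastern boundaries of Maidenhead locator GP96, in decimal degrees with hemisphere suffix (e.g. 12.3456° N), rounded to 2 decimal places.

42.00° W, 40.00° W

Field G=6, P=15: +6·20° lon, +15·10° lat → SW at lon -60°, lat 60°.
Square 9, 6: +9·2° lon, +6·1° lat → SW at lon -42°, lat 66°.
Cell spans 2° lon × 1° lat.
west 42.00° W, east 40.00° W.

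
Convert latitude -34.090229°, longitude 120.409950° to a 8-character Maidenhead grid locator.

PF05ev98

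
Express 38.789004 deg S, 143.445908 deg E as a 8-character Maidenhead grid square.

QF11rf30

Shift to the Maidenhead origin (180°W, 90°S): lon 323.44591, lat 51.21100.
Field: lon ⌊323.44591/20⌋ = 16 → Q; lat ⌊51.21100/10⌋ = 5 → F.
Square: lon ⌊3.44591/2⌋ = 1; lat ⌊1.21100/1⌋ = 1.
Subsquare: lon ⌊1.44591/0.0833333⌋ = 17 → r; lat ⌊0.21100/0.0416667⌋ = 5 → f.
Extended square: lon ⌊0.02924/0.00833333⌋ = 3; lat ⌊0.00266/0.00416667⌋ = 0.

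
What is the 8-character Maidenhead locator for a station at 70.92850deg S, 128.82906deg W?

CB59ob07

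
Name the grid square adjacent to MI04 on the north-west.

LI95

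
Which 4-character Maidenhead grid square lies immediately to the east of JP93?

KP03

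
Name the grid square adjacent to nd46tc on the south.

ND46tb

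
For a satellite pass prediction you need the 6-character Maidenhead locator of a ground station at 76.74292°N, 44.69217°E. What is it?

LQ26ir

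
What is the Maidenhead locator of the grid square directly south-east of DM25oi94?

Longitude extended square 9; +1 → 10, wraps to 0, carry into subsquare.
Longitude subsquare o = 14; +1 → 15 = p.
Latitude extended square 4; −1 → 3.

DM25pi03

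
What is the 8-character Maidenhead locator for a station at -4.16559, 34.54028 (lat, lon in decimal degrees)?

KI75gu40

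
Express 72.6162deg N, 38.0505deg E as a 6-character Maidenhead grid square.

KQ92ao

Add 180° to longitude and 90° to latitude: 218.0505, 162.6162.
Field: 218.0505/20 → 10 → K, 162.6162/10 → 16 → Q; chars KQ.
Square: 18.0505/2 → 9, 2.6162/1 → 2; chars 92.
Subsquare: 0.0505/0.0833333 → 0 → a, 0.6162/0.0416667 → 14 → o; chars ao.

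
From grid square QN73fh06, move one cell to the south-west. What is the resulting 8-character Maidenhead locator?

QN73eh95

Longitude extended square 0; −1 → -1, wraps to 9, carry into subsquare.
Longitude subsquare f = 5; −1 → 4 = e.
Latitude extended square 6; −1 → 5.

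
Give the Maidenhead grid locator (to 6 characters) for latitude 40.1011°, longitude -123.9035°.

Offset from 180°W / 90°S: lon 56.0965°, lat 130.1011°.
Field: 56.0965/20 → 2 → C, 130.1011/10 → 13 → N; chars CN.
Square: 16.0965/2 → 8, 0.1011/1 → 0; chars 80.
Subsquare: 0.0965/0.0833333 → 1 → b, 0.1011/0.0416667 → 2 → c; chars bc.

CN80bc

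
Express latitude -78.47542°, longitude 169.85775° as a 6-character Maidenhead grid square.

RB41wm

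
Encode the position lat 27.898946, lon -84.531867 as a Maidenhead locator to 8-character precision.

Add 180° to longitude and 90° to latitude: 95.46813, 117.89895.
Field: lon ⌊95.46813/20⌋ = 4 → E; lat ⌊117.89895/10⌋ = 11 → L.
Square: lon ⌊15.46813/2⌋ = 7; lat ⌊7.89895/1⌋ = 7.
Subsquare: lon ⌊1.46813/0.0833333⌋ = 17 → r; lat ⌊0.89895/0.0416667⌋ = 21 → v.
Extended square: lon ⌊0.05147/0.00833333⌋ = 6; lat ⌊0.02395/0.00416667⌋ = 5.

EL77rv65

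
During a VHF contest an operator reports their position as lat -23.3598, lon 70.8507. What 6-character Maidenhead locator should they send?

MG56kp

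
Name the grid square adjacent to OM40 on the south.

OL49

Latitude square 0; −1 → -1, wraps to 9, carry into field.
Latitude field M = 12; −1 → 11 = L.
The longitude characters are unchanged.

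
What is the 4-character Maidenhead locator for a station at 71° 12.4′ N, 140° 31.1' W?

Offset from 180°W / 90°S: lon 39.48°, lat 161.21°.
Field (20°×10°, letters A–R): lon ⌊39.48/20⌋ = 1 → B; lat ⌊161.21/10⌋ = 16 → Q.
Square (2°×1°, digits 0–9): lon ⌊19.48/2⌋ = 9; lat ⌊1.21/1⌋ = 1.

BQ91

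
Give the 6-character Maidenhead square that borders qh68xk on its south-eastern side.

QH78aj

Longitude subsquare x = 23; +1 → 24, wraps to 0 = a, carry into square.
Longitude square 6; +1 → 7.
Latitude subsquare k = 10; −1 → 9 = j.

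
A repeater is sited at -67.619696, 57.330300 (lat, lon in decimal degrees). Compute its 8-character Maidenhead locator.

LC82pj91

Add 180° to longitude and 90° to latitude: 237.33030, 22.38030.
Field: 237.33030/20 → 11 → L, 22.38030/10 → 2 → C; chars LC.
Square: 17.33030/2 → 8, 2.38030/1 → 2; chars 82.
Subsquare: 1.33030/0.0833333 → 15 → p, 0.38030/0.0416667 → 9 → j; chars pj.
Extended square: 0.08030/0.00833333 → 9, 0.00530/0.00416667 → 1; chars 91.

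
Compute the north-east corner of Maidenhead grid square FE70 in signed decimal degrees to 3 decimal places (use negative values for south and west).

-49.000, -64.000

Field F=5, E=4: +5·20° lon, +4·10° lat → SW at lon -80°, lat -50°.
Square 7, 0: +7·2° lon, +0·1° lat → SW at lon -66°, lat -50°.
Cell spans 2° lon × 1° lat. NE corner is SW corner plus one full cell.
latitude -49.000, longitude -64.000.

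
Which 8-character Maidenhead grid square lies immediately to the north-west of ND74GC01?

ND74fc92

Longitude extended square 0; −1 → -1, wraps to 9, carry into subsquare.
Longitude subsquare g = 6; −1 → 5 = f.
Latitude extended square 1; +1 → 2.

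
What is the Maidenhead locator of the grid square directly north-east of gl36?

GL47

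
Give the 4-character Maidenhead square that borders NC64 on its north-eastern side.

NC75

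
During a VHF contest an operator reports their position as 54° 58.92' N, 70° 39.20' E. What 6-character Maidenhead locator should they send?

MO54hx

Add 180° to longitude and 90° to latitude: 250.6533, 144.9820.
Field: 250.6533/20 → 12 → M, 144.9820/10 → 14 → O; chars MO.
Square: 10.6533/2 → 5, 4.9820/1 → 4; chars 54.
Subsquare: 0.6533/0.0833333 → 7 → h, 0.9820/0.0416667 → 23 → x; chars hx.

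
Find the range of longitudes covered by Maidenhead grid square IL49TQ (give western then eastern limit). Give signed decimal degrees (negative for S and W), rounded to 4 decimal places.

Field I=8, L=11: +8·20° lon, +11·10° lat → SW at lon -20°, lat 20°.
Square 4, 9: +4·2° lon, +9·1° lat → SW at lon -12°, lat 29°.
Subsquare t=19, q=16: +19·0.0833333° lon, +16·0.0416667° lat → SW at lon -10.4167°, lat 29.6667°.
Cell spans 0.0833333° lon × 0.0416667° lat.
west -10.4167, east -10.3333.

-10.4167, -10.3333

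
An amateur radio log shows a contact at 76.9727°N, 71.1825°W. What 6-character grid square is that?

Offset from 180°W / 90°S: lon 108.8175°, lat 166.9727°.
Field: lon ⌊108.8175/20⌋ = 5 → F; lat ⌊166.9727/10⌋ = 16 → Q.
Square: lon ⌊8.8175/2⌋ = 4; lat ⌊6.9727/1⌋ = 6.
Subsquare: lon ⌊0.8175/0.0833333⌋ = 9 → j; lat ⌊0.9727/0.0416667⌋ = 23 → x.

FQ46jx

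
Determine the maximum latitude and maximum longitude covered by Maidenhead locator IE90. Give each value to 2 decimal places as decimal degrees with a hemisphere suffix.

49.00° S, 0.00° E

Field I=8, E=4: +8·20° lon, +4·10° lat → SW at lon -20°, lat -50°.
Square 9, 0: +9·2° lon, +0·1° lat → SW at lon -2°, lat -50°.
Cell spans 2° lon × 1° lat. NE corner is SW corner plus one full cell.
latitude 49.00° S, longitude 0.00° E.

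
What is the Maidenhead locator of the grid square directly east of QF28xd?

QF38ad

Longitude subsquare x = 23; +1 → 24, wraps to 0 = a, carry into square.
Longitude square 2; +1 → 3.
The latitude characters are unchanged.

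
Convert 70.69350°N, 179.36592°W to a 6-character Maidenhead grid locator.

AQ00hq

Shift to the Maidenhead origin (180°W, 90°S): lon 0.6341, lat 160.6935.
Field: 0.6341/20 → 0 → A, 160.6935/10 → 16 → Q; chars AQ.
Square: 0.6341/2 → 0, 0.6935/1 → 0; chars 00.
Subsquare: 0.6341/0.0833333 → 7 → h, 0.6935/0.0416667 → 16 → q; chars hq.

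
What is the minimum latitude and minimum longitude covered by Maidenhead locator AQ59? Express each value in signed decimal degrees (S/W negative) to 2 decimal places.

79.00, -170.00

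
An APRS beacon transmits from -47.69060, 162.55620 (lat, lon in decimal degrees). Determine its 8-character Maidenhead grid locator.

RE12gh64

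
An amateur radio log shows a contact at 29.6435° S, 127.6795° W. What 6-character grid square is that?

CG60di

Offset from 180°W / 90°S: lon 52.3205°, lat 60.3565°.
Field (20°×10°, letters A–R): lon ⌊52.3205/20⌋ = 2 → C; lat ⌊60.3565/10⌋ = 6 → G.
Square (2°×1°, digits 0–9): lon ⌊12.3205/2⌋ = 6; lat ⌊0.3565/1⌋ = 0.
Subsquare (5′×2.5′, letters a–x): lon ⌊0.3205/0.0833333⌋ = 3 → d; lat ⌊0.3565/0.0416667⌋ = 8 → i.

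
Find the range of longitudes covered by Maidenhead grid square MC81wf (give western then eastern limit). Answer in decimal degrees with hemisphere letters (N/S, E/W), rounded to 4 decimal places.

77.8333° E, 77.9167° E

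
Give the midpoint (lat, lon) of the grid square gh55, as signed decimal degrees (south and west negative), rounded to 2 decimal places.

Field G=6, H=7: +6·20° lon, +7·10° lat → SW at lon -60°, lat -20°.
Square 5, 5: +5·2° lon, +5·1° lat → SW at lon -50°, lat -15°.
Cell spans 2° lon × 1° lat. Centre is SW corner plus half of each.
latitude -14.50, longitude -49.00.

-14.50, -49.00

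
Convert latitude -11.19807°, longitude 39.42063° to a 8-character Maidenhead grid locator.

KH98rt02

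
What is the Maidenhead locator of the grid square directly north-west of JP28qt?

JP28pu

Longitude subsquare q = 16; −1 → 15 = p.
Latitude subsquare t = 19; +1 → 20 = u.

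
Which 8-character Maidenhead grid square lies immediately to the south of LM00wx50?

LM00ww59

Latitude extended square 0; −1 → -1, wraps to 9, carry into subsquare.
Latitude subsquare x = 23; −1 → 22 = w.
The longitude characters are unchanged.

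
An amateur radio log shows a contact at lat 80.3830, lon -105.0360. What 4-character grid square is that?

Add 180° to longitude and 90° to latitude: 74.96, 170.38.
Field (20°×10°, letters A–R): lon ⌊74.96/20⌋ = 3 → D; lat ⌊170.38/10⌋ = 17 → R.
Square (2°×1°, digits 0–9): lon ⌊14.96/2⌋ = 7; lat ⌊0.38/1⌋ = 0.

DR70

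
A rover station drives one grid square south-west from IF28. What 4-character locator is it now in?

Longitude square 2; −1 → 1.
Latitude square 8; −1 → 7.

IF17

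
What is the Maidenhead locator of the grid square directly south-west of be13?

BE02

Longitude square 1; −1 → 0.
Latitude square 3; −1 → 2.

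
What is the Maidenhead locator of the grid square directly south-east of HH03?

HH12

Longitude square 0; +1 → 1.
Latitude square 3; −1 → 2.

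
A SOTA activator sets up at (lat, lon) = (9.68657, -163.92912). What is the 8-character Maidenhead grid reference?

AJ89aq84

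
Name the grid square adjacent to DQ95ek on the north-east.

DQ95fl

Longitude subsquare e = 4; +1 → 5 = f.
Latitude subsquare k = 10; +1 → 11 = l.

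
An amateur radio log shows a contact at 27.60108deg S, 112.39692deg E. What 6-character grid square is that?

Offset from 180°W / 90°S: lon 292.3969°, lat 62.3989°.
Field: 292.3969/20 → 14 → O, 62.3989/10 → 6 → G; chars OG.
Square: 12.3969/2 → 6, 2.3989/1 → 2; chars 62.
Subsquare: 0.3969/0.0833333 → 4 → e, 0.3989/0.0416667 → 9 → j; chars ej.

OG62ej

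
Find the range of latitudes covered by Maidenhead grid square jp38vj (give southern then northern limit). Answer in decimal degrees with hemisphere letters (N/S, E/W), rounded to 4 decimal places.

68.3750° N, 68.4167° N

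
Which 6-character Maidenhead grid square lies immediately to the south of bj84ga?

Latitude subsquare a = 0; −1 → -1, wraps to 23 = x, carry into square.
Latitude square 4; −1 → 3.
The longitude characters are unchanged.

BJ83gx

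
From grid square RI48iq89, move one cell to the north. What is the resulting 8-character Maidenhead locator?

Latitude extended square 9; +1 → 10, wraps to 0, carry into subsquare.
Latitude subsquare q = 16; +1 → 17 = r.
The longitude characters are unchanged.

RI48ir80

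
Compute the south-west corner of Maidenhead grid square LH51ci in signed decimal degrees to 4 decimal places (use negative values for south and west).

Field L=11, H=7: +11·20° lon, +7·10° lat → SW at lon 40°, lat -20°.
Square 5, 1: +5·2° lon, +1·1° lat → SW at lon 50°, lat -19°.
Subsquare c=2, i=8: +2·0.0833333° lon, +8·0.0416667° lat → SW at lon 50.1667°, lat -18.6667°.
latitude -18.6667, longitude 50.1667.

-18.6667, 50.1667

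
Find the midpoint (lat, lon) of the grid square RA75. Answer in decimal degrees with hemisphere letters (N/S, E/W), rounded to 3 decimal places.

84.500° S, 175.000° E

Field R=17, A=0: +17·20° lon, +0·10° lat → SW at lon 160°, lat -90°.
Square 7, 5: +7·2° lon, +5·1° lat → SW at lon 174°, lat -85°.
Cell spans 2° lon × 1° lat. Centre is SW corner plus half of each.
latitude 84.500° S, longitude 175.000° E.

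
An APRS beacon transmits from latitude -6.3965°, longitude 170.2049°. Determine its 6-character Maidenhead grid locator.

Shift to the Maidenhead origin (180°W, 90°S): lon 350.2049, lat 83.6035.
Field: lon ⌊350.2049/20⌋ = 17 → R; lat ⌊83.6035/10⌋ = 8 → I.
Square: lon ⌊10.2049/2⌋ = 5; lat ⌊3.6035/1⌋ = 3.
Subsquare: lon ⌊0.2049/0.0833333⌋ = 2 → c; lat ⌊0.6035/0.0416667⌋ = 14 → o.

RI53co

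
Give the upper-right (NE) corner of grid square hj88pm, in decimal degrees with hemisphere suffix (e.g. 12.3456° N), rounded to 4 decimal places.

8.5417° N, 22.6667° W

Field H=7, J=9: +7·20° lon, +9·10° lat → SW at lon -40°, lat 0°.
Square 8, 8: +8·2° lon, +8·1° lat → SW at lon -24°, lat 8°.
Subsquare p=15, m=12: +15·0.0833333° lon, +12·0.0416667° lat → SW at lon -22.75°, lat 8.5°.
Cell spans 0.0833333° lon × 0.0416667° lat. NE corner is SW corner plus one full cell.
latitude 8.5417° N, longitude 22.6667° W.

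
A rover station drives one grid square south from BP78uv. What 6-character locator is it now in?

Latitude subsquare v = 21; −1 → 20 = u.
The longitude characters are unchanged.

BP78uu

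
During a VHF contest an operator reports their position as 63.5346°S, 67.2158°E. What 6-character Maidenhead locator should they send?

MC36ol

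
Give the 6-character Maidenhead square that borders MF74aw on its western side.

MF64xw

Longitude subsquare a = 0; −1 → -1, wraps to 23 = x, carry into square.
Longitude square 7; −1 → 6.
The latitude characters are unchanged.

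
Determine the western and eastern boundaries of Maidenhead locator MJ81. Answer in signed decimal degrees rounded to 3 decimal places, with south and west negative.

76.000, 78.000

Field M=12, J=9: +12·20° lon, +9·10° lat → SW at lon 60°, lat 0°.
Square 8, 1: +8·2° lon, +1·1° lat → SW at lon 76°, lat 1°.
Cell spans 2° lon × 1° lat.
west 76.000, east 78.000.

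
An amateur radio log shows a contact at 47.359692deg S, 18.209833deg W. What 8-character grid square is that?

IE02vp43

Shift to the Maidenhead origin (180°W, 90°S): lon 161.79017, lat 42.64031.
Field: lon ⌊161.79017/20⌋ = 8 → I; lat ⌊42.64031/10⌋ = 4 → E.
Square: lon ⌊1.79017/2⌋ = 0; lat ⌊2.64031/1⌋ = 2.
Subsquare: lon ⌊1.79017/0.0833333⌋ = 21 → v; lat ⌊0.64031/0.0416667⌋ = 15 → p.
Extended square: lon ⌊0.04017/0.00833333⌋ = 4; lat ⌊0.01531/0.00416667⌋ = 3.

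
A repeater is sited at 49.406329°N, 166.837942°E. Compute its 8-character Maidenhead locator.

RN39kj07

Shift to the Maidenhead origin (180°W, 90°S): lon 346.83794, lat 139.40633.
Field: lon ⌊346.83794/20⌋ = 17 → R; lat ⌊139.40633/10⌋ = 13 → N.
Square: lon ⌊6.83794/2⌋ = 3; lat ⌊9.40633/1⌋ = 9.
Subsquare: lon ⌊0.83794/0.0833333⌋ = 10 → k; lat ⌊0.40633/0.0416667⌋ = 9 → j.
Extended square: lon ⌊0.00461/0.00833333⌋ = 0; lat ⌊0.03133/0.00416667⌋ = 7.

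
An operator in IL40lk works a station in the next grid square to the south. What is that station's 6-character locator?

IL40lj

Latitude subsquare k = 10; −1 → 9 = j.
The longitude characters are unchanged.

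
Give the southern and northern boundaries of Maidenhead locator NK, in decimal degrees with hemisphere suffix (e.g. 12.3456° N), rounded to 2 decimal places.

10.00° N, 20.00° N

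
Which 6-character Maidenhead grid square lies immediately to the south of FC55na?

Latitude subsquare a = 0; −1 → -1, wraps to 23 = x, carry into square.
Latitude square 5; −1 → 4.
The longitude characters are unchanged.

FC54nx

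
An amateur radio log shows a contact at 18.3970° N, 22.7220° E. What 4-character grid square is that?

Offset from 180°W / 90°S: lon 202.72°, lat 108.40°.
Field: 202.72/20 → 10 → K, 108.40/10 → 10 → K; chars KK.
Square: 2.72/2 → 1, 8.40/1 → 8; chars 18.

KK18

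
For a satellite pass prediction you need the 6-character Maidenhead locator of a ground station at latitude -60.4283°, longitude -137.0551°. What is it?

CC19ln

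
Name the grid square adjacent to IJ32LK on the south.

IJ32lj

Latitude subsquare k = 10; −1 → 9 = j.
The longitude characters are unchanged.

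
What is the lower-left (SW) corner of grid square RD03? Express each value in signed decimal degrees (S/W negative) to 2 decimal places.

-57.00, 160.00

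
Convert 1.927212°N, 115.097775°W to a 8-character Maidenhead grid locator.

Shift to the Maidenhead origin (180°W, 90°S): lon 64.90223, lat 91.92721.
Field: 64.90223/20 → 3 → D, 91.92721/10 → 9 → J; chars DJ.
Square: 4.90223/2 → 2, 1.92721/1 → 1; chars 21.
Subsquare: 0.90223/0.0833333 → 10 → k, 0.92721/0.0416667 → 22 → w; chars kw.
Extended square: 0.06889/0.00833333 → 8, 0.01055/0.00416667 → 2; chars 82.

DJ21kw82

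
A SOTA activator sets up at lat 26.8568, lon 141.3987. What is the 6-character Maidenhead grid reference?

Add 180° to longitude and 90° to latitude: 321.3987, 116.8568.
Field: lon ⌊321.3987/20⌋ = 16 → Q; lat ⌊116.8568/10⌋ = 11 → L.
Square: lon ⌊1.3987/2⌋ = 0; lat ⌊6.8568/1⌋ = 6.
Subsquare: lon ⌊1.3987/0.0833333⌋ = 16 → q; lat ⌊0.8568/0.0416667⌋ = 20 → u.

QL06qu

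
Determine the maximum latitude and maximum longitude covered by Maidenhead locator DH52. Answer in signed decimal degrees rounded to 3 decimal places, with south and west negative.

Field D=3, H=7: +3·20° lon, +7·10° lat → SW at lon -120°, lat -20°.
Square 5, 2: +5·2° lon, +2·1° lat → SW at lon -110°, lat -18°.
Cell spans 2° lon × 1° lat. NE corner is SW corner plus one full cell.
latitude -17.000, longitude -108.000.

-17.000, -108.000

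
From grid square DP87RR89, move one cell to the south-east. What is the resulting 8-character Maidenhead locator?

DP87rr98

Longitude extended square 8; +1 → 9.
Latitude extended square 9; −1 → 8.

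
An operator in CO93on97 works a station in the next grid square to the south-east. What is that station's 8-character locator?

CO93pn06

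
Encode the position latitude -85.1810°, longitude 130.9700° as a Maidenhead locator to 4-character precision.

PA54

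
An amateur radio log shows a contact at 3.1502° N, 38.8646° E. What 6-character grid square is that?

KJ93kd

Shift to the Maidenhead origin (180°W, 90°S): lon 218.8646, lat 93.1502.
Field: 218.8646/20 → 10 → K, 93.1502/10 → 9 → J; chars KJ.
Square: 18.8646/2 → 9, 3.1502/1 → 3; chars 93.
Subsquare: 0.8646/0.0833333 → 10 → k, 0.1502/0.0416667 → 3 → d; chars kd.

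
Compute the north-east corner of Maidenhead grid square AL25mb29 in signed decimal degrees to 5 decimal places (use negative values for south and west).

25.08333, -174.97500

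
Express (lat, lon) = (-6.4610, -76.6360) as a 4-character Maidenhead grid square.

FI13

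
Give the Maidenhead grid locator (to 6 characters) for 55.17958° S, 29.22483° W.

HD54jt

Shift to the Maidenhead origin (180°W, 90°S): lon 150.7752, lat 34.8204.
Field: lon ⌊150.7752/20⌋ = 7 → H; lat ⌊34.8204/10⌋ = 3 → D.
Square: lon ⌊10.7752/2⌋ = 5; lat ⌊4.8204/1⌋ = 4.
Subsquare: lon ⌊0.7752/0.0833333⌋ = 9 → j; lat ⌊0.8204/0.0416667⌋ = 19 → t.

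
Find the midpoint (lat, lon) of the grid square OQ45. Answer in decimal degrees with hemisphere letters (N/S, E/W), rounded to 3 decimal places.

Field O=14, Q=16: +14·20° lon, +16·10° lat → SW at lon 100°, lat 70°.
Square 4, 5: +4·2° lon, +5·1° lat → SW at lon 108°, lat 75°.
Cell spans 2° lon × 1° lat. Centre is SW corner plus half of each.
latitude 75.500° N, longitude 109.000° E.

75.500° N, 109.000° E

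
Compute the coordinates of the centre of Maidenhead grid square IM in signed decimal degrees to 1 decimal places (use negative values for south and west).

35.0, -10.0

Field I=8, M=12: +8·20° lon, +12·10° lat → SW at lon -20°, lat 30°.
Cell spans 20° lon × 10° lat. Centre is SW corner plus half of each.
latitude 35.0, longitude -10.0.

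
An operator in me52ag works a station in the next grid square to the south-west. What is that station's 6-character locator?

Longitude subsquare a = 0; −1 → -1, wraps to 23 = x, carry into square.
Longitude square 5; −1 → 4.
Latitude subsquare g = 6; −1 → 5 = f.

ME42xf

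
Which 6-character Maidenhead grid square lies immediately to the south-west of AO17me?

Longitude subsquare m = 12; −1 → 11 = l.
Latitude subsquare e = 4; −1 → 3 = d.

AO17ld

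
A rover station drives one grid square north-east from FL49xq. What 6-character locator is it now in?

FL59ar

Longitude subsquare x = 23; +1 → 24, wraps to 0 = a, carry into square.
Longitude square 4; +1 → 5.
Latitude subsquare q = 16; +1 → 17 = r.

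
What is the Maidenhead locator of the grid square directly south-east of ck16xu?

Longitude subsquare x = 23; +1 → 24, wraps to 0 = a, carry into square.
Longitude square 1; +1 → 2.
Latitude subsquare u = 20; −1 → 19 = t.

CK26at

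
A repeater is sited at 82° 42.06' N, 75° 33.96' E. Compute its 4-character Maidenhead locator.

MR72

Add 180° to longitude and 90° to latitude: 255.57, 172.70.
Field: lon ⌊255.57/20⌋ = 12 → M; lat ⌊172.70/10⌋ = 17 → R.
Square: lon ⌊15.57/2⌋ = 7; lat ⌊2.70/1⌋ = 2.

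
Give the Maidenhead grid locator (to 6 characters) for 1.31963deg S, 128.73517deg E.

PI48iq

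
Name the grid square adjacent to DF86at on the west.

DF76xt

Longitude subsquare a = 0; −1 → -1, wraps to 23 = x, carry into square.
Longitude square 8; −1 → 7.
The latitude characters are unchanged.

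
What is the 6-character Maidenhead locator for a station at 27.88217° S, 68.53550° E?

Offset from 180°W / 90°S: lon 248.5355°, lat 62.1178°.
Field: 248.5355/20 → 12 → M, 62.1178/10 → 6 → G; chars MG.
Square: 8.5355/2 → 4, 2.1178/1 → 2; chars 42.
Subsquare: 0.5355/0.0833333 → 6 → g, 0.1178/0.0416667 → 2 → c; chars gc.

MG42gc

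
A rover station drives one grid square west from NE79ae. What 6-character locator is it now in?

Longitude subsquare a = 0; −1 → -1, wraps to 23 = x, carry into square.
Longitude square 7; −1 → 6.
The latitude characters are unchanged.

NE69xe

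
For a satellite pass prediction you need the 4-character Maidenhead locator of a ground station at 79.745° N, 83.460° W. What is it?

EQ89

Add 180° to longitude and 90° to latitude: 96.54, 169.75.
Field: 96.54/20 → 4 → E, 169.75/10 → 16 → Q; chars EQ.
Square: 16.54/2 → 8, 9.75/1 → 9; chars 89.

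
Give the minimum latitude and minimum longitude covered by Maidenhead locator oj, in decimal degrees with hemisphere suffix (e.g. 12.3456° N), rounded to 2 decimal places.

Field O=14, J=9: +14·20° lon, +9·10° lat → SW at lon 100°, lat 0°.
latitude 0.00° N, longitude 100.00° E.

0.00° N, 100.00° E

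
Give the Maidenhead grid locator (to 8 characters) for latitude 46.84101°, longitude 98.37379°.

NN96eu41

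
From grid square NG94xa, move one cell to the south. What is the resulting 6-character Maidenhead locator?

NG93xx

Latitude subsquare a = 0; −1 → -1, wraps to 23 = x, carry into square.
Latitude square 4; −1 → 3.
The longitude characters are unchanged.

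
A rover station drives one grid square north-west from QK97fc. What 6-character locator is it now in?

QK97ed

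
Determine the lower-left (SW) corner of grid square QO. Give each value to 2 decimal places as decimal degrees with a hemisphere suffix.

50.00° N, 140.00° E

Field Q=16, O=14: +16·20° lon, +14·10° lat → SW at lon 140°, lat 50°.
latitude 50.00° N, longitude 140.00° E.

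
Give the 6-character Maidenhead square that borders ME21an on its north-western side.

ME11xo

Longitude subsquare a = 0; −1 → -1, wraps to 23 = x, carry into square.
Longitude square 2; −1 → 1.
Latitude subsquare n = 13; +1 → 14 = o.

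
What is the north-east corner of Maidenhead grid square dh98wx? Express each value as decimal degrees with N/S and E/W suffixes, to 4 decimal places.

Field D=3, H=7: +3·20° lon, +7·10° lat → SW at lon -120°, lat -20°.
Square 9, 8: +9·2° lon, +8·1° lat → SW at lon -102°, lat -12°.
Subsquare w=22, x=23: +22·0.0833333° lon, +23·0.0416667° lat → SW at lon -100.167°, lat -11.0417°.
Cell spans 0.0833333° lon × 0.0416667° lat. NE corner is SW corner plus one full cell.
latitude 11.0000° S, longitude 100.0833° W.

11.0000° S, 100.0833° W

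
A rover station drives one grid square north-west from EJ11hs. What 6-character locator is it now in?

EJ11gt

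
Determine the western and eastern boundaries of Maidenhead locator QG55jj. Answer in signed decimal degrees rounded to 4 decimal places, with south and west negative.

Field Q=16, G=6: +16·20° lon, +6·10° lat → SW at lon 140°, lat -30°.
Square 5, 5: +5·2° lon, +5·1° lat → SW at lon 150°, lat -25°.
Subsquare j=9, j=9: +9·0.0833333° lon, +9·0.0416667° lat → SW at lon 150.75°, lat -24.625°.
Cell spans 0.0833333° lon × 0.0416667° lat.
west 150.7500, east 150.8333.

150.7500, 150.8333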